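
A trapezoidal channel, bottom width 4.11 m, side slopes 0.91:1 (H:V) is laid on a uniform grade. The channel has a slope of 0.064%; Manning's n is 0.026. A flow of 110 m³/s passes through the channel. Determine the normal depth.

Manning's equation rearranged: A R^(2/3) = nQ / (1·√S) = 0.026 × 110 / (√0.00064) = 113.1.
Trying y = 4.76 m: A R^(2/3) = 71.35 — short.
Trying y = 6.49 m: A R^(2/3) = 135.2 — over.
Trying y = 5.96 m: A R^(2/3) = 113.1 — matches.

y_n = 5.96 m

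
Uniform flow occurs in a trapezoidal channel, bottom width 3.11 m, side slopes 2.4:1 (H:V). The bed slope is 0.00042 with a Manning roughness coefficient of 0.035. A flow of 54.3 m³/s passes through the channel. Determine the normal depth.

Manning's equation rearranged: A R^(2/3) = nQ / (1·√S) = 0.035 × 54.3 / (√0.00042) = 92.73.
At y = 3.29 m: A R^(2/3) = 53.4 — too small.
At y = 4.53 m: A R^(2/3) = 112.8 — too large.
At y = 4.17 m: A R^(2/3) = 92.71 — ≈ 92.73.

y_n = 4.17 m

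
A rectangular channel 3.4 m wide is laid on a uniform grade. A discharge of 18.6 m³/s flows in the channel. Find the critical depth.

For a rectangular channel, critical depth y_c = (q²/g)^(1/3) where q = Q/b = 18.6/3.4 = 5.471 m²/s.
So y_c = (5.471²/9.81)^(1/3) = 1.45 m.

y_c = 1.45 m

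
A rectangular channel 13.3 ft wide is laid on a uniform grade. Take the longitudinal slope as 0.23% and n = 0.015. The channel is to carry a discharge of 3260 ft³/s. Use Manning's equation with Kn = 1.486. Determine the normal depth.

y_n = 18 ft

Manning's equation rearranged: A R^(2/3) = nQ / (1.486·√S) = 0.015 × 3260 / (1.486 × √0.0023) = 686.2.
Try y = 19.6 ft: A R^(2/3) = 758.7 — high.
Try y = 18 ft: A R^(2/3) = 686.5 — close enough.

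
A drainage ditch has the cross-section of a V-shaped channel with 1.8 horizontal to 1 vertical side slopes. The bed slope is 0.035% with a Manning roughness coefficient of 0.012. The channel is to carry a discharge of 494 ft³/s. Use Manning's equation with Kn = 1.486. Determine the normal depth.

y_n = 7.37 ft

Manning's equation rearranged: A R^(2/3) = nQ / (1.486·√S) = 0.012 × 494 / (1.486 × √0.00035) = 213.2.
Try y = 5.11 ft: A R^(2/3) = 80.31 — low.
Try y = 8.63 ft: A R^(2/3) = 324.8 — high.
Try y = 7.37 ft: A R^(2/3) = 213.3 — matches.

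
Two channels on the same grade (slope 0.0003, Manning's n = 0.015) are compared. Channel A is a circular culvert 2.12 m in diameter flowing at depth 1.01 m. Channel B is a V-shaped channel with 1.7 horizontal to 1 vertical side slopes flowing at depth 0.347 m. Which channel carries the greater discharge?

Channel A: For a circular section of diameter D = 2.12 m at depth y = 1.01 m, the central angle is θ = 2 arccos(1 − 2y/D) = 3.047 rad. Then A = (D²/8)(θ − sin θ) = 1.659 m² and P = Dθ/2 = 3.23 m. Hydraulic radius R = A/P = 1.659/3.23 = 0.5136 m. Q_A = (1/0.015)·1.659·0.5136^(2/3)·√0.0003 = 1.229 m³/s.
Channel B: For a triangular section with side slope z = 1.7: A = zy² = 1.7×0.347² = 0.2047 m²; P = 2y√(1+z²) = 2×0.347×1.972 = 1.369 m. Hydraulic radius R = A/P = 0.2047/1.369 = 0.1495 m. Q_B = (1/0.015)·0.2047·0.1495^(2/3)·√0.0003 = 0.06659 m³/s.
Q_A = 1.229 m³/s vs Q_B = 0.06659 m³/s, so channel A carries more.

channel A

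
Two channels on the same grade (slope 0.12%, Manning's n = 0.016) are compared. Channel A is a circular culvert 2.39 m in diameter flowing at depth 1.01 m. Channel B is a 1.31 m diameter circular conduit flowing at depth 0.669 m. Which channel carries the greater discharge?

Channel A: For a circular section of diameter D = 2.39 m at depth y = 1.01 m, the central angle is θ = 2 arccos(1 − 2y/D) = 2.831 rad. Then A = (D²/8)(θ − sin θ) = 1.803 m² and P = Dθ/2 = 3.383 m. Hydraulic radius R = A/P = 1.803/3.383 = 0.5329 m. Q_A = (1/0.016)·1.803·0.5329^(2/3)·√0.0012 = 2.566 m³/s.
Channel B: For a circular section of diameter D = 1.31 m at depth y = 0.669 m, the central angle is θ = 2 arccos(1 − 2y/D) = 3.184 rad. Then A = (D²/8)(θ − sin θ) = 0.6922 m² and P = Dθ/2 = 2.086 m. Hydraulic radius R = A/P = 0.6922/2.086 = 0.3319 m. Q_B = (1/0.016)·0.6922·0.3319^(2/3)·√0.0012 = 0.7185 m³/s.
Q_A = 2.566 m³/s vs Q_B = 0.7185 m³/s, so channel A carries more.

channel A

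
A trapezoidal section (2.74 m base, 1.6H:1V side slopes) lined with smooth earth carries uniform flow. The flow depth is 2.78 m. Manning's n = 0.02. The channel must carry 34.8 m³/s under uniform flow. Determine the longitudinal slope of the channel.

With bottom width b = 2.74 m and side slope z = 1.6: A = (b + zy)y = (2.74 + 1.6×2.78)×2.78 = 19.98 m²; P = b + 2y√(1+z²) = 2.74 + 2×2.78×1.887 = 13.23 m.
Hydraulic radius R = A/P = 19.98/13.23 = 1.51 m.
From Manning's equation, S = [nQ / (1 A R^(2/3))]² = [0.02 × 34.8 / (1 × 19.98 × 1.51^(2/3))]² = 0.0007.

S = 0.0007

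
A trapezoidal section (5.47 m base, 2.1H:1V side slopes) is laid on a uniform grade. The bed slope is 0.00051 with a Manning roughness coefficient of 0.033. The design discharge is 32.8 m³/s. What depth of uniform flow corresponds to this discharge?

y_n = 2.87 m

Manning's equation rearranged: A R^(2/3) = nQ / (1·√S) = 0.033 × 32.8 / (√0.00051) = 47.93.
Trying y = 3.66 m: A R^(2/3) = 79.97 — high.
Trying y = 2.42 m: A R^(2/3) = 33.86 — low.
Trying y = 2.87 m: A R^(2/3) = 47.98 — matches.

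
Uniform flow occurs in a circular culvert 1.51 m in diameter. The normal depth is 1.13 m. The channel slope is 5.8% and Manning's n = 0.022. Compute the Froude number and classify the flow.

supercritical

For a circular section of diameter D = 1.51 m at depth y = 1.13 m, the central angle is θ = 2 arccos(1 − 2y/D) = 4.181 rad. Then A = (D²/8)(θ − sin θ) = 1.437 m² and P = Dθ/2 = 3.157 m.
Hydraulic radius R = A/P = 1.437/3.157 = 0.4553 m.
V = (1/n) R^(2/3) √S = (1/0.022) × 0.4553^(2/3) × √0.058 = 6.479 m/s. Hydraulic depth D_h = A/T = 1.437/1.311 = 1.097 m.
Froude number Fr = V/√(g·D_h) = 6.479/√(9.81×1.097) = 1.98, which is greater than 1, so the flow is supercritical.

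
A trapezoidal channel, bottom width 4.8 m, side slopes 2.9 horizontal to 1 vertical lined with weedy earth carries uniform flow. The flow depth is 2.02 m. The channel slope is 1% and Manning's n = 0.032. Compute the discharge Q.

Q = 78.2 m³/s

With bottom width b = 4.8 m and side slope z = 2.9: A = (b + zy)y = (4.8 + 2.9×2.02)×2.02 = 21.53 m²; P = b + 2y√(1+z²) = 4.8 + 2×2.02×3.068 = 17.19 m.
Hydraulic radius R = A/P = 21.53/17.19 = 1.252 m.
Manning's equation: Q = (1/n) A R^(2/3) S^(1/2) = (1/0.032) × 21.53 × 1.252^(2/3) × 0.01^(1/2) = 78.2 m³/s.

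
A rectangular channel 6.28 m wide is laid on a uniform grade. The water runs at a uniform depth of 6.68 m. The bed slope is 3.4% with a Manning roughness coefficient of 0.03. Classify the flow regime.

Flow area A = b·y = 6.28 × 6.68 = 41.95 m². Wetted perimeter P = b + 2y = 6.28 + 2×6.68 = 19.64 m.
Hydraulic radius R = A/P = 41.95/19.64 = 2.136 m.
V = (1/n) R^(2/3) √S = (1/0.03) × 2.136^(2/3) × √0.034 = 10.19 m/s. Hydraulic depth D_h = A/T = 41.95/6.28 = 6.68 m.
Froude number Fr = V/√(g·D_h) = 10.19/√(9.81×6.68) = 1.26, which is greater than 1, so the flow is supercritical.

supercritical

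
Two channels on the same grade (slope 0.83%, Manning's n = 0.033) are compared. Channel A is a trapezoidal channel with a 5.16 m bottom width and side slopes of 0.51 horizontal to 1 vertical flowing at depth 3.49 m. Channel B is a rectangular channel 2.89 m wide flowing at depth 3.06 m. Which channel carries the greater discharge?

Channel A: With bottom width b = 5.16 m and side slope z = 0.51: A = (b + zy)y = (5.16 + 0.51×3.49)×3.49 = 24.22 m²; P = b + 2y√(1+z²) = 5.16 + 2×3.49×1.123 = 13 m. Hydraulic radius R = A/P = 24.22/13 = 1.864 m. Q_A = (1/0.033)·24.22·1.864^(2/3)·√0.0083 = 101.3 m³/s.
Channel B: Flow area A = b·y = 2.89 × 3.06 = 8.843 m². Wetted perimeter P = b + 2y = 2.89 + 2×3.06 = 9.01 m. Hydraulic radius R = A/P = 8.843/9.01 = 0.9815 m. Q_B = (1/0.033)·8.843·0.9815^(2/3)·√0.0083 = 24.11 m³/s.
Q_A = 101.3 m³/s vs Q_B = 24.11 m³/s, so channel A carries more.

channel A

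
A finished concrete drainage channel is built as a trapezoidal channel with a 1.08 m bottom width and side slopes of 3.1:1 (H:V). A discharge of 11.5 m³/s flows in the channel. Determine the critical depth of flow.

At critical depth, Q² T / (g A³) = 1, i.e. A³/T = Q²/g = 11.5²/9.81 = 13.48.
Trying y = 0.747 m: A³/T = 2.858 — low.
Trying y = 1.35 m: A³/T = 38 — high.
Trying y = 1.07 m: A³/T = 13.5 — ≈ 13.48.

y_c = 1.07 m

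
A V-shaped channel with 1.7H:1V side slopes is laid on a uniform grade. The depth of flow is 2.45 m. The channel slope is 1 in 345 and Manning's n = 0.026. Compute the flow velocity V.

For a triangular section with side slope z = 1.7: A = zy² = 1.7×2.45² = 10.2 m²; P = 2y√(1+z²) = 2×2.45×1.972 = 9.664 m.
Hydraulic radius R = A/P = 10.2/9.664 = 1.056 m.
From Manning's equation, V = (1/n) R^(2/3) S^(1/2) = (1/0.026) × 1.056^(2/3) × 0.002899^(1/2) = 2.15 m/s.

V = 2.15 m/s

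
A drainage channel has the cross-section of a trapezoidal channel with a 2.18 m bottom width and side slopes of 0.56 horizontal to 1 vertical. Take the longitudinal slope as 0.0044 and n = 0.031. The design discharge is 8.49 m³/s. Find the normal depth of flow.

Manning's equation rearranged: A R^(2/3) = nQ / (1·√S) = 0.031 × 8.49 / (√0.0044) = 3.968.
Try y = 1.7 m: A R^(2/3) = 4.875 — high.
Try y = 1.15 m: A R^(2/3) = 2.497 — low.
Try y = 1.51 m: A R^(2/3) = 3.969 — matches.

y_n = 1.51 m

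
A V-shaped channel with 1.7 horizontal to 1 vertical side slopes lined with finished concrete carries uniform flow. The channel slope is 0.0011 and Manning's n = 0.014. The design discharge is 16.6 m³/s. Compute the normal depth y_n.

y_n = 2.1 m

Manning's equation rearranged: A R^(2/3) = nQ / (1·√S) = 0.014 × 16.6 / (√0.0011) = 7.007.
Trying y = 1.63 m: A R^(2/3) = 3.569 — low.
Trying y = 2.59 m: A R^(2/3) = 12.27 — high.
Trying y = 2.1 m: A R^(2/3) = 7.014 — ≈ 7.007.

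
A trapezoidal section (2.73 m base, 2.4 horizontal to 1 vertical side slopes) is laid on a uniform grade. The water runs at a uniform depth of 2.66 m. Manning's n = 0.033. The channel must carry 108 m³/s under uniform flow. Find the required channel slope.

With bottom width b = 2.73 m and side slope z = 2.4: A = (b + zy)y = (2.73 + 2.4×2.66)×2.66 = 24.24 m²; P = b + 2y√(1+z²) = 2.73 + 2×2.66×2.6 = 16.56 m.
Hydraulic radius R = A/P = 24.24/16.56 = 1.464 m.
From Manning's equation, S = [nQ / (1 A R^(2/3))]² = [0.033 × 108 / (1 × 24.24 × 1.464^(2/3))]² = 0.013.

S = 0.013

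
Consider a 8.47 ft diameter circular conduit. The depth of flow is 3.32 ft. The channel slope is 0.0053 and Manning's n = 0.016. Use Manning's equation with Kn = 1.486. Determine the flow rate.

For a circular section of diameter D = 8.47 ft at depth y = 3.32 ft, the central angle is θ = 2 arccos(1 − 2y/D) = 2.706 rad. Then A = (D²/8)(θ − sin θ) = 20.48 ft² and P = Dθ/2 = 11.46 ft.
Hydraulic radius R = A/P = 20.48/11.46 = 1.787 ft.
Manning's equation: Q = (1.486/n) A R^(2/3) S^(1/2) = (1.486/0.016) × 20.48 × 1.787^(2/3) × 0.0053^(1/2) = 204 ft³/s.

Q = 204 ft³/s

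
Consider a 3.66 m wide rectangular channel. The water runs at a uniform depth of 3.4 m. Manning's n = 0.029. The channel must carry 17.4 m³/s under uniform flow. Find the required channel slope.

Flow area A = b·y = 3.66 × 3.4 = 12.44 m². Wetted perimeter P = b + 2y = 3.66 + 2×3.4 = 10.46 m.
Hydraulic radius R = A/P = 12.44/10.46 = 1.19 m.
From Manning's equation, S = [nQ / (1 A R^(2/3))]² = [0.029 × 17.4 / (1 × 12.44 × 1.19^(2/3))]² = 0.0013.

S = 0.0013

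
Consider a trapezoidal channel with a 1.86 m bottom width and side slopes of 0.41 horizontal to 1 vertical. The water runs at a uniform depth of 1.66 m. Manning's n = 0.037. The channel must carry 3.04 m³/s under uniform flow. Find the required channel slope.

With bottom width b = 1.86 m and side slope z = 0.41: A = (b + zy)y = (1.86 + 0.41×1.66)×1.66 = 4.217 m²; P = b + 2y√(1+z²) = 1.86 + 2×1.66×1.081 = 5.448 m.
Hydraulic radius R = A/P = 4.217/5.448 = 0.7741 m.
From Manning's equation, S = [nQ / (1 A R^(2/3))]² = [0.037 × 3.04 / (1 × 4.217 × 0.7741^(2/3))]² = 0.001.

S = 0.001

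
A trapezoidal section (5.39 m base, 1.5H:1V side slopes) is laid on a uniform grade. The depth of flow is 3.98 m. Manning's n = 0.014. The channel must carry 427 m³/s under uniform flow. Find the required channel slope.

S = 0.00579

With bottom width b = 5.39 m and side slope z = 1.5: A = (b + zy)y = (5.39 + 1.5×3.98)×3.98 = 45.21 m²; P = b + 2y√(1+z²) = 5.39 + 2×3.98×1.803 = 19.74 m.
Hydraulic radius R = A/P = 45.21/19.74 = 2.29 m.
From Manning's equation, S = [nQ / (1 A R^(2/3))]² = [0.014 × 427 / (1 × 45.21 × 2.29^(2/3))]² = 0.00579.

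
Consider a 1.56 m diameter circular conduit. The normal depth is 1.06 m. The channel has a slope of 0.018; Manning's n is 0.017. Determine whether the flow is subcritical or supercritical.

supercritical

For a circular section of diameter D = 1.56 m at depth y = 1.06 m, the central angle is θ = 2 arccos(1 − 2y/D) = 3.876 rad. Then A = (D²/8)(θ − sin θ) = 1.383 m² and P = Dθ/2 = 3.023 m.
Hydraulic radius R = A/P = 1.383/3.023 = 0.4574 m.
V = (1/n) R^(2/3) √S = (1/0.017) × 0.4574^(2/3) × √0.018 = 4.685 m/s. Hydraulic depth D_h = A/T = 1.383/1.456 = 0.9498 m.
Froude number Fr = V/√(g·D_h) = 4.685/√(9.81×0.9498) = 1.53, which is greater than 1, so the flow is supercritical.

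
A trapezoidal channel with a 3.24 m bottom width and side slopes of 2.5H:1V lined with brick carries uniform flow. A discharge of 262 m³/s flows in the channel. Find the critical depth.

At critical depth, Q² T / (g A³) = 1, i.e. A³/T = Q²/g = 262²/9.81 = 6997.
Try y = 3.22 m: A³/T = 2484 — short.
Try y = 4.55 m: A³/T = 11310 — over.
Try y = 4.08 m: A³/T = 6975 — ≈ 6997.

y_c = 4.08 m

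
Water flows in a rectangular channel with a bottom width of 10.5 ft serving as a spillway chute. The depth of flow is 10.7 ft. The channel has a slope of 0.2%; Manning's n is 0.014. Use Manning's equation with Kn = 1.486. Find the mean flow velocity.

V = 11 ft/s

Flow area A = b·y = 10.5 × 10.7 = 112.3 ft². Wetted perimeter P = b + 2y = 10.5 + 2×10.7 = 31.9 ft.
Hydraulic radius R = A/P = 112.3/31.9 = 3.522 ft.
From Manning's equation, V = (1.486/n) R^(2/3) S^(1/2) = (1.486/0.014) × 3.522^(2/3) × 0.002^(1/2) = 11 ft/s.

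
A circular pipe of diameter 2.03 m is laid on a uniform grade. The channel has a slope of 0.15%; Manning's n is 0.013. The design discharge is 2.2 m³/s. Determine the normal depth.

y_n = 0.84 m

Manning's equation rearranged: A R^(2/3) = nQ / (1·√S) = 0.013 × 2.2 / (√0.0015) = 0.7384.
At y = 0.99 m: A R^(2/3) = 0.9867 — too large.
At y = 0.748 m: A R^(2/3) = 0.5963 — too small.
At y = 0.84 m: A R^(2/3) = 0.7381 — matches.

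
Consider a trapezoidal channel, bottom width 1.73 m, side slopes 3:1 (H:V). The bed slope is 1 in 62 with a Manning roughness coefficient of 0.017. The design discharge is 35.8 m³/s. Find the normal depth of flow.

Manning's equation rearranged: A R^(2/3) = nQ / (1·√S) = 0.017 × 35.8 / (√0.01613) = 4.792.
At y = 1.37 m: A R^(2/3) = 6.72 — too large.
At y = 1.18 m: A R^(2/3) = 4.792 — ≈ 4.792.

y_n = 1.18 m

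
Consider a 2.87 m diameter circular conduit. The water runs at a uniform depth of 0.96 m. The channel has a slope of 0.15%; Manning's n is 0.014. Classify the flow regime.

subcritical

For a circular section of diameter D = 2.87 m at depth y = 0.96 m, the central angle is θ = 2 arccos(1 − 2y/D) = 2.467 rad. Then A = (D²/8)(θ − sin θ) = 1.897 m² and P = Dθ/2 = 3.54 m.
Hydraulic radius R = A/P = 1.897/3.54 = 0.5358 m.
V = (1/n) R^(2/3) √S = (1/0.014) × 0.5358^(2/3) × √0.0015 = 1.825 m/s. Hydraulic depth D_h = A/T = 1.897/2.708 = 0.7003 m.
Froude number Fr = V/√(g·D_h) = 1.825/√(9.81×0.7003) = 0.696, which is less than 1, so the flow is subcritical.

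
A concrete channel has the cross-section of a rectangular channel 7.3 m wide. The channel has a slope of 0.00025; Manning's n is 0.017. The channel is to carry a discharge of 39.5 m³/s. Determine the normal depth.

Manning's equation rearranged: A R^(2/3) = nQ / (1·√S) = 0.017 × 39.5 / (√0.00025) = 42.47.
Try y = 4.8 m: A R^(2/3) = 56.97 — over.
Try y = 3.83 m: A R^(2/3) = 42.42 — close enough.

y_n = 3.83 m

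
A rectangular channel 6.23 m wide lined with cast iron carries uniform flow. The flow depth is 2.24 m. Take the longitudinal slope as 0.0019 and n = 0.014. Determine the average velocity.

V = 3.71 m/s

Flow area A = b·y = 6.23 × 2.24 = 13.96 m². Wetted perimeter P = b + 2y = 6.23 + 2×2.24 = 10.71 m.
Hydraulic radius R = A/P = 13.96/10.71 = 1.303 m.
From Manning's equation, V = (1/n) R^(2/3) S^(1/2) = (1/0.014) × 1.303^(2/3) × 0.0019^(1/2) = 3.71 m/s.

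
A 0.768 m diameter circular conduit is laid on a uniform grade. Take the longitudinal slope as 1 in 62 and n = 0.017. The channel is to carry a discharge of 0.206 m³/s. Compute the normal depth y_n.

Manning's equation rearranged: A R^(2/3) = nQ / (1·√S) = 0.017 × 0.206 / (√0.01613) = 0.02757.
Trying y = 0.257 m: A R^(2/3) = 0.03724 — over.
Trying y = 0.22 m: A R^(2/3) = 0.0276 — close enough.

y_n = 0.22 m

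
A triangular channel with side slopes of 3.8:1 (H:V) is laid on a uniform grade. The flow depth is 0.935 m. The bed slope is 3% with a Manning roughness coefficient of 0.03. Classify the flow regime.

For a triangular section with side slope z = 3.8: A = zy² = 3.8×0.935² = 3.322 m²; P = 2y√(1+z²) = 2×0.935×3.929 = 7.348 m.
Hydraulic radius R = A/P = 3.322/7.348 = 0.4521 m.
V = (1/n) R^(2/3) √S = (1/0.03) × 0.4521^(2/3) × √0.03 = 3.401 m/s. Hydraulic depth D_h = A/T = 3.322/7.106 = 0.4675 m.
Froude number Fr = V/√(g·D_h) = 3.401/√(9.81×0.4675) = 1.59, which is greater than 1, so the flow is supercritical.

supercritical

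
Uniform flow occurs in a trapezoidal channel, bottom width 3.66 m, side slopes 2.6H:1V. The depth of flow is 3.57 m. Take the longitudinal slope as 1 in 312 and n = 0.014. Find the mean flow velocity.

V = 6.34 m/s

With bottom width b = 3.66 m and side slope z = 2.6: A = (b + zy)y = (3.66 + 2.6×3.57)×3.57 = 46.2 m²; P = b + 2y√(1+z²) = 3.66 + 2×3.57×2.786 = 23.55 m.
Hydraulic radius R = A/P = 46.2/23.55 = 1.962 m.
From Manning's equation, V = (1/n) R^(2/3) S^(1/2) = (1/0.014) × 1.962^(2/3) × 0.003205^(1/2) = 6.34 m/s.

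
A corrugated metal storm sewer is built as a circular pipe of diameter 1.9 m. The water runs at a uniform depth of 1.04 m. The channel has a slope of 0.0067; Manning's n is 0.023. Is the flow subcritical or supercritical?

subcritical

For a circular section of diameter D = 1.9 m at depth y = 1.04 m, the central angle is θ = 2 arccos(1 − 2y/D) = 3.331 rad. Then A = (D²/8)(θ − sin θ) = 1.588 m² and P = Dθ/2 = 3.165 m.
Hydraulic radius R = A/P = 1.588/3.165 = 0.5019 m.
V = (1/n) R^(2/3) √S = (1/0.023) × 0.5019^(2/3) × √0.0067 = 2.248 m/s. Hydraulic depth D_h = A/T = 1.588/1.891 = 0.8398 m.
Froude number Fr = V/√(g·D_h) = 2.248/√(9.81×0.8398) = 0.783, which is less than 1, so the flow is subcritical.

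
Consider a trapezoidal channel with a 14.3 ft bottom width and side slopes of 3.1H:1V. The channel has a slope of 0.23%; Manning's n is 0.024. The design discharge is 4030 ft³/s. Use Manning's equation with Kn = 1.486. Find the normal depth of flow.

y_n = 9.72 ft

Manning's equation rearranged: A R^(2/3) = nQ / (1.486·√S) = 0.024 × 4030 / (1.486 × √0.0023) = 1357.
At y = 8 ft: A R^(2/3) = 878.9 — short.
At y = 12.1 ft: A R^(2/3) = 2235 — over.
At y = 9.72 ft: A R^(2/3) = 1356 — ≈ 1357.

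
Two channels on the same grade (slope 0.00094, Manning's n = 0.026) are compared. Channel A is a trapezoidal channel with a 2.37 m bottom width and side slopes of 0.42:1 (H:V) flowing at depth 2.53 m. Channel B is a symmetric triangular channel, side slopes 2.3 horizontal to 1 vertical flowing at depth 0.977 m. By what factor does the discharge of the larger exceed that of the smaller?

Channel A: With bottom width b = 2.37 m and side slope z = 0.42: A = (b + zy)y = (2.37 + 0.42×2.53)×2.53 = 8.684 m²; P = b + 2y√(1+z²) = 2.37 + 2×2.53×1.085 = 7.858 m. Hydraulic radius R = A/P = 8.684/7.858 = 1.105 m. Q_A = (1/0.026)·8.684·1.105^(2/3)·√0.00094 = 10.95 m³/s.
Channel B: For a triangular section with side slope z = 2.3: A = zy² = 2.3×0.977² = 2.195 m²; P = 2y√(1+z²) = 2×0.977×2.508 = 4.901 m. Hydraulic radius R = A/P = 2.195/4.901 = 0.448 m. Q_B = (1/0.026)·2.195·0.448^(2/3)·√0.00094 = 1.516 m³/s.
The larger discharge is 10.95 m³/s and the smaller is 1.516 m³/s; the ratio is 7.22.

7.22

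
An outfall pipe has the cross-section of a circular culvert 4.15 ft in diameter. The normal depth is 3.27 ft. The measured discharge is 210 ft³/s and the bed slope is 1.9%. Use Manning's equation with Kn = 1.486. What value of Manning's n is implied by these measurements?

For a circular section of diameter D = 4.15 ft at depth y = 3.27 ft, the central angle is θ = 2 arccos(1 − 2y/D) = 4.369 rad. Then A = (D²/8)(θ − sin θ) = 11.43 ft² and P = Dθ/2 = 9.066 ft.
Hydraulic radius R = A/P = 11.43/9.066 = 1.261 ft.
Rearranging Manning's equation: n = (1.486/Q) A R^(2/3) S^(1/2) = (1.486/210) × 11.43 × 1.261^(2/3) × √0.019 = 0.013.

n = 0.013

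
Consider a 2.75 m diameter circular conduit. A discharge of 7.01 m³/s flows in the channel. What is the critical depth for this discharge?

At critical depth, Q² T / (g A³) = 1, i.e. A³/T = Q²/g = 7.01²/9.81 = 5.009.
Trying y = 1.28 m: A³/T = 7.245 — over.
Trying y = 1.02 m: A³/T = 3.032 — short.
Trying y = 1.16 m: A³/T = 4.969 — ≈ 5.009.

y_c = 1.16 m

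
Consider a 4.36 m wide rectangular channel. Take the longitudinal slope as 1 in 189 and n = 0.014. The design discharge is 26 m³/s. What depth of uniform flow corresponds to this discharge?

Manning's equation rearranged: A R^(2/3) = nQ / (1·√S) = 0.014 × 26 / (√0.005291) = 5.004.
Trying y = 1.59 m: A R^(2/3) = 6.555 — high.
Trying y = 1.31 m: A R^(2/3) = 4.997 — close enough.

y_n = 1.31 m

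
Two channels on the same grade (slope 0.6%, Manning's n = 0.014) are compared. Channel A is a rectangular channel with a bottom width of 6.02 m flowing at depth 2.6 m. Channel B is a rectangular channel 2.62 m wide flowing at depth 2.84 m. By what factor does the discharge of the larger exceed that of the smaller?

2.82

Channel A: Flow area A = b·y = 6.02 × 2.6 = 15.65 m². Wetted perimeter P = b + 2y = 6.02 + 2×2.6 = 11.22 m. Hydraulic radius R = A/P = 15.65/11.22 = 1.395 m. Q_A = (1/0.014)·15.65·1.395^(2/3)·√0.006 = 108.1 m³/s.
Channel B: Flow area A = b·y = 2.62 × 2.84 = 7.441 m². Wetted perimeter P = b + 2y = 2.62 + 2×2.84 = 8.3 m. Hydraulic radius R = A/P = 7.441/8.3 = 0.8965 m. Q_B = (1/0.014)·7.441·0.8965^(2/3)·√0.006 = 38.28 m³/s.
The larger discharge is 108.1 m³/s and the smaller is 38.28 m³/s; the ratio is 2.82.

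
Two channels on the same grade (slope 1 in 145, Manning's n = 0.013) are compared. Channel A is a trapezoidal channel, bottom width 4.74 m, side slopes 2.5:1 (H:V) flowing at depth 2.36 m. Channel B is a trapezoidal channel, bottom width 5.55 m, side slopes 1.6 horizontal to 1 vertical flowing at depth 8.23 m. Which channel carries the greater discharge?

channel B

Channel A: With bottom width b = 4.74 m and side slope z = 2.5: A = (b + zy)y = (4.74 + 2.5×2.36)×2.36 = 25.11 m²; P = b + 2y√(1+z²) = 4.74 + 2×2.36×2.693 = 17.45 m. Hydraulic radius R = A/P = 25.11/17.45 = 1.439 m. Q_A = (1/0.013)·25.11·1.439^(2/3)·√0.006897 = 204.5 m³/s.
Channel B: With bottom width b = 5.55 m and side slope z = 1.6: A = (b + zy)y = (5.55 + 1.6×8.23)×8.23 = 154 m²; P = b + 2y√(1+z²) = 5.55 + 2×8.23×1.887 = 36.61 m. Hydraulic radius R = A/P = 154/36.61 = 4.208 m. Q_B = (1/0.013)·154·4.208^(2/3)·√0.006897 = 2565 m³/s.
Q_A = 204.5 m³/s vs Q_B = 2565 m³/s, so channel B carries more.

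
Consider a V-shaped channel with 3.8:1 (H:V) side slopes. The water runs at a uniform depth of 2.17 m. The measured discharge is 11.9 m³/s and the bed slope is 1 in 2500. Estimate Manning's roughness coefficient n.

n = 0.0311

For a triangular section with side slope z = 3.8: A = zy² = 3.8×2.17² = 17.89 m²; P = 2y√(1+z²) = 2×2.17×3.929 = 17.05 m.
Hydraulic radius R = A/P = 17.89/17.05 = 1.049 m.
Rearranging Manning's equation: n = (1/Q) A R^(2/3) S^(1/2) = (1/11.9) × 17.89 × 1.049^(2/3) × √0.0004 = 0.0311.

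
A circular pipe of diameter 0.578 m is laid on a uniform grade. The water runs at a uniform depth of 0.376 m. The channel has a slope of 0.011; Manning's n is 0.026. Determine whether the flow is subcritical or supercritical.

For a circular section of diameter D = 0.578 m at depth y = 0.376 m, the central angle is θ = 2 arccos(1 − 2y/D) = 3.753 rad. Then A = (D²/8)(θ − sin θ) = 0.1807 m² and P = Dθ/2 = 1.085 m.
Hydraulic radius R = A/P = 0.1807/1.085 = 0.1666 m.
V = (1/n) R^(2/3) √S = (1/0.026) × 0.1666^(2/3) × √0.011 = 1.221 m/s. Hydraulic depth D_h = A/T = 0.1807/0.5512 = 0.3279 m.
Froude number Fr = V/√(g·D_h) = 1.221/√(9.81×0.3279) = 0.681, which is less than 1, so the flow is subcritical.

subcritical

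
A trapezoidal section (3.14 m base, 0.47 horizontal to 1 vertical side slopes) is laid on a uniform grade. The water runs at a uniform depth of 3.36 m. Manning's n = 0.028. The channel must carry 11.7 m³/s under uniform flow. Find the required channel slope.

S = 0.000248

With bottom width b = 3.14 m and side slope z = 0.47: A = (b + zy)y = (3.14 + 0.47×3.36)×3.36 = 15.86 m²; P = b + 2y√(1+z²) = 3.14 + 2×3.36×1.105 = 10.57 m.
Hydraulic radius R = A/P = 15.86/10.57 = 1.501 m.
From Manning's equation, S = [nQ / (1 A R^(2/3))]² = [0.028 × 11.7 / (1 × 15.86 × 1.501^(2/3))]² = 0.000248.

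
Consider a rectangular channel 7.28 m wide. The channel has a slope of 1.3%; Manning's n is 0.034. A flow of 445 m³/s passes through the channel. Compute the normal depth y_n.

Manning's equation rearranged: A R^(2/3) = nQ / (1·√S) = 0.034 × 445 / (√0.013) = 132.7.
Try y = 12 m: A R^(2/3) = 173.3 — over.
Try y = 7.2 m: A R^(2/3) = 94.42 — short.
Try y = 9.55 m: A R^(2/3) = 132.7 — close enough.

y_n = 9.55 m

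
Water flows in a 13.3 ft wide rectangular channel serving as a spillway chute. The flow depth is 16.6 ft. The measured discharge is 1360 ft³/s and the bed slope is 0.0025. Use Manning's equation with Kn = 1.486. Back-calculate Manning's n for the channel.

Flow area A = b·y = 13.3 × 16.6 = 220.8 ft². Wetted perimeter P = b + 2y = 13.3 + 2×16.6 = 46.5 ft.
Hydraulic radius R = A/P = 220.8/46.5 = 4.748 ft.
Rearranging Manning's equation: n = (1.486/Q) A R^(2/3) S^(1/2) = (1.486/1360) × 220.8 × 4.748^(2/3) × √0.0025 = 0.0341.

n = 0.0341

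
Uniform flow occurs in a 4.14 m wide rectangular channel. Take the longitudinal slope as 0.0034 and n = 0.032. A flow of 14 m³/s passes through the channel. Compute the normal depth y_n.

y_n = 1.88 m

Manning's equation rearranged: A R^(2/3) = nQ / (1·√S) = 0.032 × 14 / (√0.0034) = 7.683.
At y = 2.35 m: A R^(2/3) = 10.37 — too large.
At y = 1.88 m: A R^(2/3) = 7.706 — ≈ 7.683.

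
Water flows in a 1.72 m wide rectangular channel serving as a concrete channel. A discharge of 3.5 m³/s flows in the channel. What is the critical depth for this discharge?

y_c = 0.75 m

For a rectangular channel, critical depth y_c = (q²/g)^(1/3) where q = Q/b = 3.5/1.72 = 2.035 m²/s.
So y_c = (2.035²/9.81)^(1/3) = 0.75 m.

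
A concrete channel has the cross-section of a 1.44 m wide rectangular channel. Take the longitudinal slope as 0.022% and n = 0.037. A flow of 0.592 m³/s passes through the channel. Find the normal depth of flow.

Manning's equation rearranged: A R^(2/3) = nQ / (1·√S) = 0.037 × 0.592 / (√0.00022) = 1.477.
Try y = 1.13 m: A R^(2/3) = 0.941 — low.
Try y = 1.63 m: A R^(2/3) = 1.477 — matches.

y_n = 1.63 m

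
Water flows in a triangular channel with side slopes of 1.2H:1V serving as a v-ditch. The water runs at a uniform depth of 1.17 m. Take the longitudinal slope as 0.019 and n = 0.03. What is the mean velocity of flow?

V = 2.7 m/s

For a triangular section with side slope z = 1.2: A = zy² = 1.2×1.17² = 1.643 m²; P = 2y√(1+z²) = 2×1.17×1.562 = 3.655 m.
Hydraulic radius R = A/P = 1.643/3.655 = 0.4494 m.
From Manning's equation, V = (1/n) R^(2/3) S^(1/2) = (1/0.03) × 0.4494^(2/3) × 0.019^(1/2) = 2.7 m/s.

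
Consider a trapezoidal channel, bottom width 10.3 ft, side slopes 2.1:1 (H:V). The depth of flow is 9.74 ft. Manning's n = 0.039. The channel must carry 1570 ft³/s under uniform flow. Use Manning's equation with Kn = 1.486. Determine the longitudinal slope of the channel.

With bottom width b = 10.3 ft and side slope z = 2.1: A = (b + zy)y = (10.3 + 2.1×9.74)×9.74 = 299.5 ft²; P = b + 2y√(1+z²) = 10.3 + 2×9.74×2.326 = 55.61 ft.
Hydraulic radius R = A/P = 299.5/55.61 = 5.387 ft.
From Manning's equation, S = [nQ / (1.486 A R^(2/3))]² = [0.039 × 1570 / (1.486 × 299.5 × 5.387^(2/3))]² = 0.002.

S = 0.002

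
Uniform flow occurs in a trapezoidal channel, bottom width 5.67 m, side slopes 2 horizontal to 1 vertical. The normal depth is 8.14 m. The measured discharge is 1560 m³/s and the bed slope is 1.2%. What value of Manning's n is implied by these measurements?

n = 0.0329

With bottom width b = 5.67 m and side slope z = 2: A = (b + zy)y = (5.67 + 2×8.14)×8.14 = 178.7 m²; P = b + 2y√(1+z²) = 5.67 + 2×8.14×2.236 = 42.07 m.
Hydraulic radius R = A/P = 178.7/42.07 = 4.247 m.
Rearranging Manning's equation: n = (1/Q) A R^(2/3) S^(1/2) = (1/1560) × 178.7 × 4.247^(2/3) × √0.012 = 0.0329.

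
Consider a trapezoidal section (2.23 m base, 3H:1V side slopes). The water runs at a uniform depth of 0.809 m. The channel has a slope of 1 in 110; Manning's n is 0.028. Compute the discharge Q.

Q = 8.22 m³/s

With bottom width b = 2.23 m and side slope z = 3: A = (b + zy)y = (2.23 + 3×0.809)×0.809 = 3.768 m²; P = b + 2y√(1+z²) = 2.23 + 2×0.809×3.162 = 7.347 m.
Hydraulic radius R = A/P = 3.768/7.347 = 0.5128 m.
Manning's equation: Q = (1/n) A R^(2/3) S^(1/2) = (1/0.028) × 3.768 × 0.5128^(2/3) × 0.009091^(1/2) = 8.22 m³/s.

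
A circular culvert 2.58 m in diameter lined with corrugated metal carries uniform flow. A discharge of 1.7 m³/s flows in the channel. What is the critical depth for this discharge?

y_c = 0.57 m

At critical depth, Q² T / (g A³) = 1, i.e. A³/T = Q²/g = 1.7²/9.81 = 0.2946.
At y = 0.452 m: A³/T = 0.1189 — too small.
At y = 0.718 m: A³/T = 0.7252 — too large.
At y = 0.57 m: A³/T = 0.295 — close enough.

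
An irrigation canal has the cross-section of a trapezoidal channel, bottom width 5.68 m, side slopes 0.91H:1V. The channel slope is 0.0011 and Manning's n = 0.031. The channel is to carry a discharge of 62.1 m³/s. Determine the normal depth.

y_n = 3.79 m

Manning's equation rearranged: A R^(2/3) = nQ / (1·√S) = 0.031 × 62.1 / (√0.0011) = 58.04.
Try y = 4.41 m: A R^(2/3) = 77.22 — high.
Try y = 3.1 m: A R^(2/3) = 40.06 — low.
Try y = 3.79 m: A R^(2/3) = 58.03 — matches.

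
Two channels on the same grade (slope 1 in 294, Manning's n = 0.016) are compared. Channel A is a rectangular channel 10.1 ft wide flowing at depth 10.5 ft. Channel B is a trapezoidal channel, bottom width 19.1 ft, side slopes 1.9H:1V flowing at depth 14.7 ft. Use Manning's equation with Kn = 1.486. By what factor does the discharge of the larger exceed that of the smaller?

Channel A: Flow area A = b·y = 10.1 × 10.5 = 106 ft². Wetted perimeter P = b + 2y = 10.1 + 2×10.5 = 31.1 ft. Hydraulic radius R = A/P = 106/31.1 = 3.41 ft. Q_A = (1.486/0.016)·106·3.41^(2/3)·√0.003401 = 1301 ft³/s.
Channel B: With bottom width b = 19.1 ft and side slope z = 1.9: A = (b + zy)y = (19.1 + 1.9×14.7)×14.7 = 691.3 ft²; P = b + 2y√(1+z²) = 19.1 + 2×14.7×2.147 = 82.22 ft. Hydraulic radius R = A/P = 691.3/82.22 = 8.408 ft. Q_B = (1.486/0.016)·691.3·8.408^(2/3)·√0.003401 = 15480 ft³/s.
The larger discharge is 15480 ft³/s and the smaller is 1301 ft³/s; the ratio is 11.9.

11.9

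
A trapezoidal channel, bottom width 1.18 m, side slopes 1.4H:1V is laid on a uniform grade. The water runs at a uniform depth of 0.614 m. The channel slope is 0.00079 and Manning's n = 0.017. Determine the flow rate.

Q = 1.09 m³/s

With bottom width b = 1.18 m and side slope z = 1.4: A = (b + zy)y = (1.18 + 1.4×0.614)×0.614 = 1.252 m²; P = b + 2y√(1+z²) = 1.18 + 2×0.614×1.72 = 3.293 m.
Hydraulic radius R = A/P = 1.252/3.293 = 0.3803 m.
Manning's equation: Q = (1/n) A R^(2/3) S^(1/2) = (1/0.017) × 1.252 × 0.3803^(2/3) × 0.00079^(1/2) = 1.09 m³/s.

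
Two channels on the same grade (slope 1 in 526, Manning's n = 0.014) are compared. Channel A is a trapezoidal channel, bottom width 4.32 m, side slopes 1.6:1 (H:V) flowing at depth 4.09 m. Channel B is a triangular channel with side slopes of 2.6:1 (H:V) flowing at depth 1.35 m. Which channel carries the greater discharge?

Channel A: With bottom width b = 4.32 m and side slope z = 1.6: A = (b + zy)y = (4.32 + 1.6×4.09)×4.09 = 44.43 m²; P = b + 2y√(1+z²) = 4.32 + 2×4.09×1.887 = 19.75 m. Hydraulic radius R = A/P = 44.43/19.75 = 2.249 m. Q_A = (1/0.014)·44.43·2.249^(2/3)·√0.001901 = 237.6 m³/s.
Channel B: For a triangular section with side slope z = 2.6: A = zy² = 2.6×1.35² = 4.739 m²; P = 2y√(1+z²) = 2×1.35×2.786 = 7.521 m. Hydraulic radius R = A/P = 4.739/7.521 = 0.63 m. Q_B = (1/0.014)·4.739·0.63^(2/3)·√0.001901 = 10.85 m³/s.
Q_A = 237.6 m³/s vs Q_B = 10.85 m³/s, so channel A carries more.

channel A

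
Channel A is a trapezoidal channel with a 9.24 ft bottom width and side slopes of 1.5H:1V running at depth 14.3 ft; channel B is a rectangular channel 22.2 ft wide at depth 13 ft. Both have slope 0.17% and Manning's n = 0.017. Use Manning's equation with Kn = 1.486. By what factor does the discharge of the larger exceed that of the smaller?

Channel A: With bottom width b = 9.24 ft and side slope z = 1.5: A = (b + zy)y = (9.24 + 1.5×14.3)×14.3 = 438.9 ft²; P = b + 2y√(1+z²) = 9.24 + 2×14.3×1.803 = 60.8 ft. Hydraulic radius R = A/P = 438.9/60.8 = 7.218 ft. Q_A = (1.486/0.017)·438.9·7.218^(2/3)·√0.0017 = 5908 ft³/s.
Channel B: Flow area A = b·y = 22.2 × 13 = 288.6 ft². Wetted perimeter P = b + 2y = 22.2 + 2×13 = 48.2 ft. Hydraulic radius R = A/P = 288.6/48.2 = 5.988 ft. Q_B = (1.486/0.017)·288.6·5.988^(2/3)·√0.0017 = 3430 ft³/s.
The larger discharge is 5908 ft³/s and the smaller is 3430 ft³/s; the ratio is 1.72.

1.72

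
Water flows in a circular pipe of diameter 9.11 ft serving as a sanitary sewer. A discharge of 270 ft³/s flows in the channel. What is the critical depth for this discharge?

y_c = 3.98 ft

At critical depth, Q² T / (g A³) = 1, i.e. A³/T = Q²/g = 270²/32.2 = 2264.
Trying y = 4.9 ft: A³/T = 5022 — over.
Trying y = 3.31 ft: A³/T = 1117 — short.
Trying y = 3.98 ft: A³/T = 2268 — ≈ 2264.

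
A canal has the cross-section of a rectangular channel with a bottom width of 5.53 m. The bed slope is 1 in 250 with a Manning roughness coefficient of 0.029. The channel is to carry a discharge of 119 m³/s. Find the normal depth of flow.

Manning's equation rearranged: A R^(2/3) = nQ / (1·√S) = 0.029 × 119 / (√0.004) = 54.57.
Trying y = 7.96 m: A R^(2/3) = 71.09 — too large.
Trying y = 5.05 m: A R^(2/3) = 41.12 — too small.
Trying y = 6.37 m: A R^(2/3) = 54.57 — matches.

y_n = 6.37 m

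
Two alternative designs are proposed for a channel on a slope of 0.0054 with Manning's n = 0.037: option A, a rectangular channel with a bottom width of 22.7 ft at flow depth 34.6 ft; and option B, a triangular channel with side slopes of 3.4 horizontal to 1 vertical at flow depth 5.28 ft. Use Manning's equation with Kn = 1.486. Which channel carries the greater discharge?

Channel A: Flow area A = b·y = 22.7 × 34.6 = 785.4 ft². Wetted perimeter P = b + 2y = 22.7 + 2×34.6 = 91.9 ft. Hydraulic radius R = A/P = 785.4/91.9 = 8.546 ft. Q_A = (1.486/0.037)·785.4·8.546^(2/3)·√0.0054 = 9690 ft³/s.
Channel B: For a triangular section with side slope z = 3.4: A = zy² = 3.4×5.28² = 94.79 ft²; P = 2y√(1+z²) = 2×5.28×3.544 = 37.42 ft. Hydraulic radius R = A/P = 94.79/37.42 = 2.533 ft. Q_B = (1.486/0.037)·94.79·2.533^(2/3)·√0.0054 = 519.8 ft³/s.
Q_A = 9690 ft³/s vs Q_B = 519.8 ft³/s, so channel A carries more.

channel A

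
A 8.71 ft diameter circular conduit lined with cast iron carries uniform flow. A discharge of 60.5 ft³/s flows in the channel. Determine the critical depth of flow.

At critical depth, Q² T / (g A³) = 1, i.e. A³/T = Q²/g = 60.5²/32.2 = 113.7.
Try y = 2.1 ft: A³/T = 181.9 — too large.
Try y = 1.52 ft: A³/T = 51.33 — too small.
Try y = 1.86 ft: A³/T = 113.2 — ≈ 113.7.

y_c = 1.86 ft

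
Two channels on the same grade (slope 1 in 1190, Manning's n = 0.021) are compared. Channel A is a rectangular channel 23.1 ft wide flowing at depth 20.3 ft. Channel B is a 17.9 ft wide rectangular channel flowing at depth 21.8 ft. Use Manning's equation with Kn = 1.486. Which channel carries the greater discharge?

channel A

Channel A: Flow area A = b·y = 23.1 × 20.3 = 468.9 ft². Wetted perimeter P = b + 2y = 23.1 + 2×20.3 = 63.7 ft. Hydraulic radius R = A/P = 468.9/63.7 = 7.362 ft. Q_A = (1.486/0.021)·468.9·7.362^(2/3)·√0.0008403 = 3640 ft³/s.
Channel B: Flow area A = b·y = 17.9 × 21.8 = 390.2 ft². Wetted perimeter P = b + 2y = 17.9 + 2×21.8 = 61.5 ft. Hydraulic radius R = A/P = 390.2/61.5 = 6.345 ft. Q_B = (1.486/0.021)·390.2·6.345^(2/3)·√0.0008403 = 2743 ft³/s.
Q_A = 3640 ft³/s vs Q_B = 2743 ft³/s, so channel A carries more.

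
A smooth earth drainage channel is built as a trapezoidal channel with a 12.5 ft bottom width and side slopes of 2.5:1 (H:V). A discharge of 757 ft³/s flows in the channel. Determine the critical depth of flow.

y_c = 3.76 ft

At critical depth, Q² T / (g A³) = 1, i.e. A³/T = Q²/g = 757²/32.2 = 17800.
Trying y = 4.37 ft: A³/T = 31230 — over.
Trying y = 3.76 ft: A³/T = 17840 — matches.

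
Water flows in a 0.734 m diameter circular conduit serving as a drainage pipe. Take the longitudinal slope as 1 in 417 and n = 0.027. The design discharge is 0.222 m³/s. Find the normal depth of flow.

y_n = 0.542 m

Manning's equation rearranged: A R^(2/3) = nQ / (1·√S) = 0.027 × 0.222 / (√0.002398) = 0.1224.
Try y = 0.471 m: A R^(2/3) = 0.1015 — short.
Try y = 0.594 m: A R^(2/3) = 0.135 — over.
Try y = 0.542 m: A R^(2/3) = 0.1223 — matches.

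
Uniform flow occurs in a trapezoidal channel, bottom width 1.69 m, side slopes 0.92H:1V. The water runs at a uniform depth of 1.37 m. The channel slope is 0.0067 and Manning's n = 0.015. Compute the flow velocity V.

With bottom width b = 1.69 m and side slope z = 0.92: A = (b + zy)y = (1.69 + 0.92×1.37)×1.37 = 4.042 m²; P = b + 2y√(1+z²) = 1.69 + 2×1.37×1.359 = 5.413 m.
Hydraulic radius R = A/P = 4.042/5.413 = 0.7467 m.
From Manning's equation, V = (1/n) R^(2/3) S^(1/2) = (1/0.015) × 0.7467^(2/3) × 0.0067^(1/2) = 4.49 m/s.

V = 4.49 m/s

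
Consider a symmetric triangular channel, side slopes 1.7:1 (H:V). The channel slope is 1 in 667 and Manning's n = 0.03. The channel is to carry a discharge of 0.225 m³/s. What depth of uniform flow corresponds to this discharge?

Manning's equation rearranged: A R^(2/3) = nQ / (1·√S) = 0.03 × 0.225 / (√0.001499) = 0.1743.
Try y = 0.61 m: A R^(2/3) = 0.2596 — too large.
Try y = 0.38 m: A R^(2/3) = 0.07348 — too small.
Try y = 0.525 m: A R^(2/3) = 0.174 — close enough.

y_n = 0.525 m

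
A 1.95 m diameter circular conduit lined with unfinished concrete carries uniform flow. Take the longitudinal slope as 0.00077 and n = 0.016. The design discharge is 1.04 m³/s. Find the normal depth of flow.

Manning's equation rearranged: A R^(2/3) = nQ / (1·√S) = 0.016 × 1.04 / (√0.00077) = 0.5997.
Trying y = 0.541 m: A R^(2/3) = 0.3111 — low.
Trying y = 0.883 m: A R^(2/3) = 0.7791 — high.
Trying y = 0.764 m: A R^(2/3) = 0.6001 — close enough.

y_n = 0.764 m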